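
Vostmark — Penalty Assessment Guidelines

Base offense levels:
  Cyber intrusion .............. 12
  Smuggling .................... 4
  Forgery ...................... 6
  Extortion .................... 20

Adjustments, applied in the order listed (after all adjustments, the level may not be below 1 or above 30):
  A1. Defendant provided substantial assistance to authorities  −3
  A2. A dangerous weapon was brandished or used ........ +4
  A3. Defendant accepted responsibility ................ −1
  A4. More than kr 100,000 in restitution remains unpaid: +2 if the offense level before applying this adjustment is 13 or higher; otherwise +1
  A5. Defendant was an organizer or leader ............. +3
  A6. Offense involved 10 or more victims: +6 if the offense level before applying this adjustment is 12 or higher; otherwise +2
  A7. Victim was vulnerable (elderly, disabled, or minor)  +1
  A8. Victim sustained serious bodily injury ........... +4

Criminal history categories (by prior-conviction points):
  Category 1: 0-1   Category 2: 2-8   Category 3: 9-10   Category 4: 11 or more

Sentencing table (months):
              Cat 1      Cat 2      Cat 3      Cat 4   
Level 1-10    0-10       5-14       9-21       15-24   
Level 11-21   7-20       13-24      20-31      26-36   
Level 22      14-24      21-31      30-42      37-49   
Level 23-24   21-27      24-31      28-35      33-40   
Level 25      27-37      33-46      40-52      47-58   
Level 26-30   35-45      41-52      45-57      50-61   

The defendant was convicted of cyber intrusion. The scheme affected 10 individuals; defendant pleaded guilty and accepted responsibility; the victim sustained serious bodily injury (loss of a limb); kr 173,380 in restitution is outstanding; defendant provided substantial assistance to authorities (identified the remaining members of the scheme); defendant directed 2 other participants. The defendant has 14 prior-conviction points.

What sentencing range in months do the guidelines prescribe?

37-49 months

Base offense level for cyber intrusion: 12.
A1 applies: 12 − 3 = 9.
A2 does not apply.
A3 applies: 9 − 1 = 8.
A4 applies (level before this adjustment is 8 < 13, so +1): 8 + 1 = 9.
A5 applies: 9 + 3 = 12.
A6 applies (level before this adjustment is 12 ≥ 12, so +6): 12 + 6 = 18.
A7 does not apply.
A8 applies: 18 + 4 = 22.
Final offense level: 22.
Criminal history: 14 prior points → Category 4 (11+).
Level 22 falls in the 22 band.
Grid: Level 22 × Category 4 = 37-49 months.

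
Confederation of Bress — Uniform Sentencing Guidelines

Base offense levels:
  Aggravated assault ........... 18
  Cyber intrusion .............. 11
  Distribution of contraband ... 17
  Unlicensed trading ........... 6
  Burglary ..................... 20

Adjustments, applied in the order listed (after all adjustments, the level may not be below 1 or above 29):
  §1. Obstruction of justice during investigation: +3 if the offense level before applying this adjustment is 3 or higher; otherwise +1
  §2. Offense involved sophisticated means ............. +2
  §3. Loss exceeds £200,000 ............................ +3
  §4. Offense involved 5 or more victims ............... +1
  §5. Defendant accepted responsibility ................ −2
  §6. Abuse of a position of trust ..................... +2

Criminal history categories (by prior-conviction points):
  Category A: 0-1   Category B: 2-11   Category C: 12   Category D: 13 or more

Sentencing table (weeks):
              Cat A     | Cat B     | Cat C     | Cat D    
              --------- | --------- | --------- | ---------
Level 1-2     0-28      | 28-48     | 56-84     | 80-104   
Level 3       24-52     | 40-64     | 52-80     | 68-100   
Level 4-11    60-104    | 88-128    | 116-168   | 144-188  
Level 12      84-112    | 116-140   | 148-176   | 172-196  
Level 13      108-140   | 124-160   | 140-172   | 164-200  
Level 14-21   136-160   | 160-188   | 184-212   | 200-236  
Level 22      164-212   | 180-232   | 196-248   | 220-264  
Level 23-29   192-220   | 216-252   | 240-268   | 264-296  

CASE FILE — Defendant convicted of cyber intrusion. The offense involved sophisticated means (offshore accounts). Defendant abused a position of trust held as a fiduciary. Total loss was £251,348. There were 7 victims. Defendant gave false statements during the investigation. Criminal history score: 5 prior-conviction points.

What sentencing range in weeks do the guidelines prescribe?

180-232 weeks

Base offense level for cyber intrusion: 11.
§1 applies (level before this adjustment is 11 ≥ 3, so +3): 11 + 3 = 14.
§2 applies: 14 + 2 = 16.
§3 applies: 16 + 3 = 19.
§4 applies: 19 + 1 = 20.
§6 applies: 20 + 2 = 22.
Final offense level: 22.
Criminal history: 5 prior points → Category B (2-11).
Level 22 falls in the 22 band.
Grid: Level 22 × Category B = 180-232 weeks.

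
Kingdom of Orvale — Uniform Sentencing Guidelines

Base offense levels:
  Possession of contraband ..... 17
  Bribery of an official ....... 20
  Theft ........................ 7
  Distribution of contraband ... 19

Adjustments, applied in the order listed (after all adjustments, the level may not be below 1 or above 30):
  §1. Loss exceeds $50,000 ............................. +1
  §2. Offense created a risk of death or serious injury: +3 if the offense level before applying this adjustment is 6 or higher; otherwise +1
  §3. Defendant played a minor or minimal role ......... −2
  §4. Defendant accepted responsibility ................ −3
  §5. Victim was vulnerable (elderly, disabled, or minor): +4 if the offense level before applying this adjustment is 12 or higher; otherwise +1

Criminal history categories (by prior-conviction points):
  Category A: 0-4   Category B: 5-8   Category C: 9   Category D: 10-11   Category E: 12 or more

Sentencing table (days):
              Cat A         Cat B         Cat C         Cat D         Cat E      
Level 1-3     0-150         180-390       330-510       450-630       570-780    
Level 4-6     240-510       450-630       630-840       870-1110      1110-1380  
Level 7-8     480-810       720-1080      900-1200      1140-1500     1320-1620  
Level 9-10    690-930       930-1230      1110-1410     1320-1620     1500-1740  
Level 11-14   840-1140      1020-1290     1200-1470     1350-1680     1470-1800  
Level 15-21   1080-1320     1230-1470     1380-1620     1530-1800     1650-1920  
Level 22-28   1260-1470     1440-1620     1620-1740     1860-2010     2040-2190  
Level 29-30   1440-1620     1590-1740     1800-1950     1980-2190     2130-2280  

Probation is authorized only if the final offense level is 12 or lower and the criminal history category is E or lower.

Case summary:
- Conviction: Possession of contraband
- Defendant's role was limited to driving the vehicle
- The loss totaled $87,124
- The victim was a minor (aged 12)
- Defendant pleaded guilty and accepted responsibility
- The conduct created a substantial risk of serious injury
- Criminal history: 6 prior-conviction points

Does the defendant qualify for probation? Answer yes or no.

No

Base offense level for possession of contraband: 17.
§1 applies: 17 + 1 = 18.
§2 applies (level before this adjustment is 18 ≥ 6, so +3): 18 + 3 = 21.
§3 applies: 21 − 2 = 19.
§4 applies: 19 − 3 = 16.
§5 applies (level before this adjustment is 16 ≥ 12, so +4): 16 + 4 = 20.
Final offense level: 20.
Criminal history: 6 prior points → Category B (5-8).
Level 20 falls in the 15-21 band.
Grid: Level 15-21 × Category B = 1230-1470 days.
Probation check: level 20 > 12 and category B ≤ E → not eligible.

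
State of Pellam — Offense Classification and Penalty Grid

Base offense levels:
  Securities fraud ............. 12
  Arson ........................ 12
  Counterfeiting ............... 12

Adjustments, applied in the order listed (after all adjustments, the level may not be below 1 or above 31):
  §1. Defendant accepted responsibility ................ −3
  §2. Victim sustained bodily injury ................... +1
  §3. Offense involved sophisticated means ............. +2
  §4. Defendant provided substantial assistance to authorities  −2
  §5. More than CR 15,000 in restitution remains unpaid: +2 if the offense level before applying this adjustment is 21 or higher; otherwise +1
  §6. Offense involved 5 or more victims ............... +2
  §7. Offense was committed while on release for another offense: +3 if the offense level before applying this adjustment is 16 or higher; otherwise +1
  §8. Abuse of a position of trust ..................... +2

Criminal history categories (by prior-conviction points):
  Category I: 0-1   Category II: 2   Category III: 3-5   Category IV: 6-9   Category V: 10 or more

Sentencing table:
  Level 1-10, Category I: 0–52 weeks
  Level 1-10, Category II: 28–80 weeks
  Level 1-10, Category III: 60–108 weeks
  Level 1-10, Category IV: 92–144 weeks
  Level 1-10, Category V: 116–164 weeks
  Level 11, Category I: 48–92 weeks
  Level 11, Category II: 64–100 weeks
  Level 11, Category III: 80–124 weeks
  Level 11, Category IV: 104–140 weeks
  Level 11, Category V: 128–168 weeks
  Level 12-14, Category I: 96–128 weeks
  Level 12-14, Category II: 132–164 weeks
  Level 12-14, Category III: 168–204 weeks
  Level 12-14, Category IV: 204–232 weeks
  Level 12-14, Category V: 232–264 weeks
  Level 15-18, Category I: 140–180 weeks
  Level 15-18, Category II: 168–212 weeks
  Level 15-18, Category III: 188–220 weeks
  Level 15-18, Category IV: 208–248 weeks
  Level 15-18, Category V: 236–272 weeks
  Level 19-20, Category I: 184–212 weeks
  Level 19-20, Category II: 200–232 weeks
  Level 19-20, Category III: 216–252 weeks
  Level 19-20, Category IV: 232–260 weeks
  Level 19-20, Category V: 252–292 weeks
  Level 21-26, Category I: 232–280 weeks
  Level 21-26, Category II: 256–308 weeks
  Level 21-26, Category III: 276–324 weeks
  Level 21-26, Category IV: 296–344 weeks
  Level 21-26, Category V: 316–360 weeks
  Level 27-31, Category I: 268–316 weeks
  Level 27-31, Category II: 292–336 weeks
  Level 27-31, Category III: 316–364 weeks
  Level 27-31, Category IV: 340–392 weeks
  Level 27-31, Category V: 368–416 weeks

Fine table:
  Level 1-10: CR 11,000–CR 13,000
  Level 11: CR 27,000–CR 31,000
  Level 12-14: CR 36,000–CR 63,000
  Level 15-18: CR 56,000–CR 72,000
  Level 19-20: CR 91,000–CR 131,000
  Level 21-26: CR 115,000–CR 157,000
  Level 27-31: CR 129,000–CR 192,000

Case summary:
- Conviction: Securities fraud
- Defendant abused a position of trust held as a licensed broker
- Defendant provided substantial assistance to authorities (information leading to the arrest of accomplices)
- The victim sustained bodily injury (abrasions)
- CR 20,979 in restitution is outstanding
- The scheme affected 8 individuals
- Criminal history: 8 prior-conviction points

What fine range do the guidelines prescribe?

CR 56,000–CR 72,000

Base offense level for securities fraud: 12.
§2 applies: 12 + 1 = 13.
§3 does not apply.
§4 applies: 13 − 2 = 11.
§5 applies (level before this adjustment is 11 < 21, so +1): 11 + 1 = 12.
§6 applies: 12 + 2 = 14.
§7 does not apply.
§8 applies: 14 + 2 = 16.
Final offense level: 16.
Level 16 falls in the 15-18 band.
Fine table: Level 15-18 → CR 56,000–CR 72,000.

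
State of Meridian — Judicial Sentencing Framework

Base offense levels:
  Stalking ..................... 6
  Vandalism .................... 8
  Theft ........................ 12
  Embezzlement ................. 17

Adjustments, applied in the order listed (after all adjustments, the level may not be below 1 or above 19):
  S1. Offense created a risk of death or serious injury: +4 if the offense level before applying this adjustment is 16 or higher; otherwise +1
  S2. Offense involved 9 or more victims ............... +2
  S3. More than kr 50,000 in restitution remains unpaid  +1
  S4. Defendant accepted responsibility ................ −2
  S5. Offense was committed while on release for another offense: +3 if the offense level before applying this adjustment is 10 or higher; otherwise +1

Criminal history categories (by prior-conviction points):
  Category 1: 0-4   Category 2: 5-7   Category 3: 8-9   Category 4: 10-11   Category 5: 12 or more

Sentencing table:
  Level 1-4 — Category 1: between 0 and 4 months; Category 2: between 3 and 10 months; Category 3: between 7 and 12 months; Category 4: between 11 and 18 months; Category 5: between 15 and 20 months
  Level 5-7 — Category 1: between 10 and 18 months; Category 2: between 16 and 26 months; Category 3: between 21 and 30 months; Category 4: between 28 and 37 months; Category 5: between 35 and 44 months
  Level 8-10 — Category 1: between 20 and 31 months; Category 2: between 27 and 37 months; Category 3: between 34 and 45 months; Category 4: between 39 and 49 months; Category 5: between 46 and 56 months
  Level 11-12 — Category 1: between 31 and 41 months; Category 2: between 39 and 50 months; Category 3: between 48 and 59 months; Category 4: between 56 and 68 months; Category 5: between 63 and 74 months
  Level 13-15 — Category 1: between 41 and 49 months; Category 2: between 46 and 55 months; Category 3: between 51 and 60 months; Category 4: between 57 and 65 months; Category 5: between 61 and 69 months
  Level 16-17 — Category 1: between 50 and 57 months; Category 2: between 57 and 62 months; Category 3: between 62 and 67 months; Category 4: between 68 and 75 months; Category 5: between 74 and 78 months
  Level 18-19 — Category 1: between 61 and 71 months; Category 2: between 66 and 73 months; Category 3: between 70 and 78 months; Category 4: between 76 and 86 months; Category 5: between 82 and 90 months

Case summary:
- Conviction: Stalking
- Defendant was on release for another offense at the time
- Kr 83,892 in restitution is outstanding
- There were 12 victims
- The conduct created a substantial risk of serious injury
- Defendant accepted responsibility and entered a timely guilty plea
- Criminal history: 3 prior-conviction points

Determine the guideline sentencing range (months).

Base offense level for stalking: 6.
S1 applies (level before this adjustment is 6 < 16, so +1): 6 + 1 = 7.
S2 applies: 7 + 2 = 9.
S3 applies: 9 + 1 = 10.
S4 applies: 10 − 2 = 8.
S5 applies (level before this adjustment is 8 < 10, so +1): 8 + 1 = 9.
Final offense level: 9.
Criminal history: 3 prior points → Category 1 (0-4).
Level 9 falls in the 8-10 band.
Grid: Level 8-10 × Category 1 = 20-31 months.

20-31 months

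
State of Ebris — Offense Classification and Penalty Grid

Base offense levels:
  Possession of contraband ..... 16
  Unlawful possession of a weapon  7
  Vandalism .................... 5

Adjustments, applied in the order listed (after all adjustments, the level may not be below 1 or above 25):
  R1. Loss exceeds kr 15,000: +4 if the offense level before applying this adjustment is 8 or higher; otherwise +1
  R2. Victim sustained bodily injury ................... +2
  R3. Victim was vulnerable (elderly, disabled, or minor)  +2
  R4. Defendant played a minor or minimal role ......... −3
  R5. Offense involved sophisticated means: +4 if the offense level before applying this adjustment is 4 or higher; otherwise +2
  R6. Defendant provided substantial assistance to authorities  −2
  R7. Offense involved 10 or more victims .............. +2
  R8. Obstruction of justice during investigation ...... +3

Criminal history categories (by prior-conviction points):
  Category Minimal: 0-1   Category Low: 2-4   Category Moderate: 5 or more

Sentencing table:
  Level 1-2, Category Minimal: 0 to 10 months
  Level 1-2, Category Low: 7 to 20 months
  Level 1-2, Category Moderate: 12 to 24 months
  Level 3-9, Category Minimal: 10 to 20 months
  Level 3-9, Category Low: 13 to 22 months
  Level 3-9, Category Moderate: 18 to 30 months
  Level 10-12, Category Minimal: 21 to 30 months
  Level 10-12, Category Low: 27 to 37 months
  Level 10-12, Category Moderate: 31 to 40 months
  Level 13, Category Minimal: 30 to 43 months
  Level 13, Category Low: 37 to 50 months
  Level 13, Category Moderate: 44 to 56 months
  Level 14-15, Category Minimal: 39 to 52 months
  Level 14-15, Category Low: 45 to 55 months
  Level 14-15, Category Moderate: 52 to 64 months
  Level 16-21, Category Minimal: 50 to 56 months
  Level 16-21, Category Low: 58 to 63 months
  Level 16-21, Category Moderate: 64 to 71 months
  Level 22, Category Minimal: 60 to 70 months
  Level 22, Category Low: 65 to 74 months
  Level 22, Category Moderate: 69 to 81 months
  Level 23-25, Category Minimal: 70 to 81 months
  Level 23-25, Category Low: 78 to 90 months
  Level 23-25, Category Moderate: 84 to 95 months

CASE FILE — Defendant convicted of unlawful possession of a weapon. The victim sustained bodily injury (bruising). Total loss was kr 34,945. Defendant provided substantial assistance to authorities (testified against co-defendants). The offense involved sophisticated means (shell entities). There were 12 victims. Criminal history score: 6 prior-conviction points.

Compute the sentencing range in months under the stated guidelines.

Base offense level for unlawful possession of a weapon: 7.
R1 applies (level before this adjustment is 7 < 8, so +1): 7 + 1 = 8.
R2 applies: 8 + 2 = 10.
R3 does not apply.
R5 applies (level before this adjustment is 10 ≥ 4, so +4): 10 + 4 = 14.
R6 applies: 14 − 2 = 12.
R7 applies: 12 + 2 = 14.
Final offense level: 14.
Criminal history: 6 prior points → Category Moderate (5+).
Level 14 falls in the 14-15 band.
Grid: Level 14-15 × Category Moderate = 52-64 months.

52-64 months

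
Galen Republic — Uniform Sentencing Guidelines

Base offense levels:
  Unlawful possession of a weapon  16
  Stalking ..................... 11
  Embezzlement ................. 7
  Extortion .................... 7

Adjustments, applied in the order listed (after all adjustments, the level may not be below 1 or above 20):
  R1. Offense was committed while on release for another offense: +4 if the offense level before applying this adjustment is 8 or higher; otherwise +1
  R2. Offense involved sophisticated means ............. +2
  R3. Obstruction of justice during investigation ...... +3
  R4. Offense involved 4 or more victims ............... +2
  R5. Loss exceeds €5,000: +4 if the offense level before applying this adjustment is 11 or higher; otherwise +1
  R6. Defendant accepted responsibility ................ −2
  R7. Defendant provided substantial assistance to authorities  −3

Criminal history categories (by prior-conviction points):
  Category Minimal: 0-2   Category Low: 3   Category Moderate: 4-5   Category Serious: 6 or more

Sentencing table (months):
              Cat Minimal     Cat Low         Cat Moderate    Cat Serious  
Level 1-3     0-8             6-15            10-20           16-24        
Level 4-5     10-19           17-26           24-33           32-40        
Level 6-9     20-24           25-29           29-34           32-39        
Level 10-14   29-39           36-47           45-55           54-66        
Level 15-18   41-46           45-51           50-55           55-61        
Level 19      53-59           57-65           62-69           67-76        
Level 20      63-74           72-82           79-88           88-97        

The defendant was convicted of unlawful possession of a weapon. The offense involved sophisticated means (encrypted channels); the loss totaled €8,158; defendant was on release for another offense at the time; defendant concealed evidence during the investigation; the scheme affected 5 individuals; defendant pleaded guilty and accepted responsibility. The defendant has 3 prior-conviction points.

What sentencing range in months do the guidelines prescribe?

Base offense level for unlawful possession of a weapon: 16.
R1 applies (level before this adjustment is 16 ≥ 8, so +4): 16 + 4 = 20.
R2 applies: 20 + 2 = 22.
R3 applies: 22 + 3 = 25.
R4 applies: 25 + 2 = 27.
R5 applies (level before this adjustment is 27 ≥ 11, so +4): 27 + 4 = 31.
R6 applies: 31 − 2 = 29.
R7 does not apply.
Level 29 exceeds the maximum of 20; capped at 20.
Final offense level: 20.
Criminal history: 3 prior points → Category Low (3).
Level 20 falls in the 20 band.
Grid: Level 20 × Category Low = 72-82 months.

72-82 months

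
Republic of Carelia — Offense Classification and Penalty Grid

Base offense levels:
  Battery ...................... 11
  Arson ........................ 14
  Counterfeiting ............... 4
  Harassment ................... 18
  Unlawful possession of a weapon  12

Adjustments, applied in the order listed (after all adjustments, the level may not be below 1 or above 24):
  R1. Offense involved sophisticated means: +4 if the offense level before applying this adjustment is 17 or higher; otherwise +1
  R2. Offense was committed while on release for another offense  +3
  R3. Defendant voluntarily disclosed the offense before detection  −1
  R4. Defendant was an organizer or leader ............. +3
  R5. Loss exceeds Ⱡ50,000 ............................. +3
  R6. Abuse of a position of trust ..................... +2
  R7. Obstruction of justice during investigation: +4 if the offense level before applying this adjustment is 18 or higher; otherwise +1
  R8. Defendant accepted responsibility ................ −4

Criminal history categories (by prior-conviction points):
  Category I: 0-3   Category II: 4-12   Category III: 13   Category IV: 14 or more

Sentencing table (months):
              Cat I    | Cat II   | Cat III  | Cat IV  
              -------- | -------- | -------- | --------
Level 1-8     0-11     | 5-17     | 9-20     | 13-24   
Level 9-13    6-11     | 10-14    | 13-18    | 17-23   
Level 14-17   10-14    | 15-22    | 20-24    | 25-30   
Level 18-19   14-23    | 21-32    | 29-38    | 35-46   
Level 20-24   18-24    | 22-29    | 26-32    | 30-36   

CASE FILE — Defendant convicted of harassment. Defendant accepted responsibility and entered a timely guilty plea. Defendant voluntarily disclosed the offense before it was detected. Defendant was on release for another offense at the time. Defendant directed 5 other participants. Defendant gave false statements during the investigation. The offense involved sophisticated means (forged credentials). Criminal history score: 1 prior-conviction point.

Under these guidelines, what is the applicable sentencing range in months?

18-24 months

Base offense level for harassment: 18.
R1 applies (level before this adjustment is 18 ≥ 17, so +4): 18 + 4 = 22.
R2 applies: 22 + 3 = 25.
R3 applies: 25 − 1 = 24.
R4 applies: 24 + 3 = 27.
R6 does not apply.
R7 applies (level before this adjustment is 27 ≥ 18, so +4): 27 + 4 = 31.
R8 applies: 31 − 4 = 27.
Level 27 exceeds the maximum of 24; capped at 24.
Final offense level: 24.
Criminal history: 1 prior point → Category I (0-3).
Level 24 falls in the 20-24 band.
Grid: Level 20-24 × Category I = 18-24 months.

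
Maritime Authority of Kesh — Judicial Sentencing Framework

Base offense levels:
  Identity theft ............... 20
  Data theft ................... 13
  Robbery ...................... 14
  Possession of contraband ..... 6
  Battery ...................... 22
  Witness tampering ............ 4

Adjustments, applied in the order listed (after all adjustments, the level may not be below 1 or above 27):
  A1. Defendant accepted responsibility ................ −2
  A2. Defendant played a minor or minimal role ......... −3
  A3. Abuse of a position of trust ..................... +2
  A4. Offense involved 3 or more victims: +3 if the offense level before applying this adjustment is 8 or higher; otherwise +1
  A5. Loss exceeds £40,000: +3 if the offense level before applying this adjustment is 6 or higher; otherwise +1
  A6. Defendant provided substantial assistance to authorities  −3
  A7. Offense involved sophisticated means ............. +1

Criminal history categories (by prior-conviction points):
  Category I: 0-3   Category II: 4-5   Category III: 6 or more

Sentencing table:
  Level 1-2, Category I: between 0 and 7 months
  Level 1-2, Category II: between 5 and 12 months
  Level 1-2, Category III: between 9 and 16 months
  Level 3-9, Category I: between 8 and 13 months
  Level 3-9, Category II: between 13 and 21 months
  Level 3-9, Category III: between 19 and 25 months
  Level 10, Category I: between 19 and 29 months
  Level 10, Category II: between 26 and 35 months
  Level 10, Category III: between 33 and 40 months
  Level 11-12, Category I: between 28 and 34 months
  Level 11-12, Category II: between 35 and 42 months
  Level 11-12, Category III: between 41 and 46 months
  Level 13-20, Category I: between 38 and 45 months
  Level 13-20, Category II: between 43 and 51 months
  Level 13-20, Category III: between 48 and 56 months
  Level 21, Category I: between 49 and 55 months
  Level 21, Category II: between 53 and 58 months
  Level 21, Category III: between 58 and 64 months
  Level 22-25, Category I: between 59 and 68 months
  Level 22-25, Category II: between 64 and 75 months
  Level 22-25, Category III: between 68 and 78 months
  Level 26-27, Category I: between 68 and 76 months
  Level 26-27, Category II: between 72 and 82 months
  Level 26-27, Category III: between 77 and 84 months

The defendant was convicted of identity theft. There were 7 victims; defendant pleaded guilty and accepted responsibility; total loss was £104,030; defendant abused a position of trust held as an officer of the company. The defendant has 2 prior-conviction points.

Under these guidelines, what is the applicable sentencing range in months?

68-76 months

Base offense level for identity theft: 20.
A1 applies: 20 − 2 = 18.
A2 does not apply.
A3 applies: 18 + 2 = 20.
A4 applies (level before this adjustment is 20 ≥ 8, so +3): 20 + 3 = 23.
A5 applies (level before this adjustment is 23 ≥ 6, so +3): 23 + 3 = 26.
A6 does not apply.
Final offense level: 26.
Criminal history: 2 prior points → Category I (0-3).
Level 26 falls in the 26-27 band.
Grid: Level 26-27 × Category I = 68-76 months.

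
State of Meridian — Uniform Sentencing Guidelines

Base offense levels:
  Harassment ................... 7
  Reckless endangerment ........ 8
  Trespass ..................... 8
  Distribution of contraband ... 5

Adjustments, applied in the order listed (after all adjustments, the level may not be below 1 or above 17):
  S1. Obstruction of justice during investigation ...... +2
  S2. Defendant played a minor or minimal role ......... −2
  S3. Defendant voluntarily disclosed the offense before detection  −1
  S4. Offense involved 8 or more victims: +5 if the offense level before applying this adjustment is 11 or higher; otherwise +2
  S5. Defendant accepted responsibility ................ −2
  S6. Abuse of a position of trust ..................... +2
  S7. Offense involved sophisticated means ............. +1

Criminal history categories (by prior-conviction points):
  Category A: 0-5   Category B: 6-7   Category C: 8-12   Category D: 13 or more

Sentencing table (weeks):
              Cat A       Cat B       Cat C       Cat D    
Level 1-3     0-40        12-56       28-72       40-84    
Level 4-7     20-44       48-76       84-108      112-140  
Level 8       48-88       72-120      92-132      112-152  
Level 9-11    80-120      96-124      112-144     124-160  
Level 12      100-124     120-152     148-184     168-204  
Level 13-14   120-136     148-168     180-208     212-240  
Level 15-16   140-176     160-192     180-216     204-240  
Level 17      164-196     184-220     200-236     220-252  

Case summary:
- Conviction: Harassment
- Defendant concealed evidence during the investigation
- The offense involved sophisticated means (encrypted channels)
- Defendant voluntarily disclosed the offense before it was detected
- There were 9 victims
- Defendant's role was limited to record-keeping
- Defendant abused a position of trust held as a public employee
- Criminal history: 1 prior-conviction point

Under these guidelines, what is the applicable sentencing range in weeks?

Base offense level for harassment: 7.
S1 applies: 7 + 2 = 9.
S2 applies: 9 − 2 = 7.
S3 applies: 7 − 1 = 6.
S4 applies (level before this adjustment is 6 < 11, so +2): 6 + 2 = 8.
S5 does not apply.
S6 applies: 8 + 2 = 10.
S7 applies: 10 + 1 = 11.
Final offense level: 11.
Criminal history: 1 prior point → Category A (0-5).
Level 11 falls in the 9-11 band.
Grid: Level 9-11 × Category A = 80-120 weeks.

80-120 weeks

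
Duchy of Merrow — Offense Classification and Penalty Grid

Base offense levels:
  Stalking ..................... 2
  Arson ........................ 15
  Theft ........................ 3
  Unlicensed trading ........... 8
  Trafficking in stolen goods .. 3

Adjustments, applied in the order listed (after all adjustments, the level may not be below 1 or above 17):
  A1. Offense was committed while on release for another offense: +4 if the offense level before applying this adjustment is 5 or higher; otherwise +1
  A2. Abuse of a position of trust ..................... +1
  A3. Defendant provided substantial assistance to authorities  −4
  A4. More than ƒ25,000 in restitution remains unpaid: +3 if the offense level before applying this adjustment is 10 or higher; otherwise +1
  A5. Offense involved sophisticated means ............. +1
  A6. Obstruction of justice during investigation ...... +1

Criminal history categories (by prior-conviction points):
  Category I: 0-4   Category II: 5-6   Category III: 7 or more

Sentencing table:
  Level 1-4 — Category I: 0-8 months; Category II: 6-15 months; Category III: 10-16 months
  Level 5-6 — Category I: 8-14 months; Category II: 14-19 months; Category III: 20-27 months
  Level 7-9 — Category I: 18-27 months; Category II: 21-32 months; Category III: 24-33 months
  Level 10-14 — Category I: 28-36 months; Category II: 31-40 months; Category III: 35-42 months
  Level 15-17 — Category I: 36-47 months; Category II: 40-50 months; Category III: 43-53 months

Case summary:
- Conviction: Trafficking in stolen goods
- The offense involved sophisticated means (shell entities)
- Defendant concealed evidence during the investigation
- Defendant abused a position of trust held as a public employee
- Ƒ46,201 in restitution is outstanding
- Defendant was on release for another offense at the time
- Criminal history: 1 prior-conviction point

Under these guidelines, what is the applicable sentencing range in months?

Base offense level for trafficking in stolen goods: 3.
A1 applies (level before this adjustment is 3 < 5, so +1): 3 + 1 = 4.
A2 applies: 4 + 1 = 5.
A3 does not apply.
A4 applies (level before this adjustment is 5 < 10, so +1): 5 + 1 = 6.
A5 applies: 6 + 1 = 7.
A6 applies: 7 + 1 = 8.
Final offense level: 8.
Criminal history: 1 prior point → Category I (0-4).
Level 8 falls in the 7-9 band.
Grid: Level 7-9 × Category I = 18-27 months.

18-27 months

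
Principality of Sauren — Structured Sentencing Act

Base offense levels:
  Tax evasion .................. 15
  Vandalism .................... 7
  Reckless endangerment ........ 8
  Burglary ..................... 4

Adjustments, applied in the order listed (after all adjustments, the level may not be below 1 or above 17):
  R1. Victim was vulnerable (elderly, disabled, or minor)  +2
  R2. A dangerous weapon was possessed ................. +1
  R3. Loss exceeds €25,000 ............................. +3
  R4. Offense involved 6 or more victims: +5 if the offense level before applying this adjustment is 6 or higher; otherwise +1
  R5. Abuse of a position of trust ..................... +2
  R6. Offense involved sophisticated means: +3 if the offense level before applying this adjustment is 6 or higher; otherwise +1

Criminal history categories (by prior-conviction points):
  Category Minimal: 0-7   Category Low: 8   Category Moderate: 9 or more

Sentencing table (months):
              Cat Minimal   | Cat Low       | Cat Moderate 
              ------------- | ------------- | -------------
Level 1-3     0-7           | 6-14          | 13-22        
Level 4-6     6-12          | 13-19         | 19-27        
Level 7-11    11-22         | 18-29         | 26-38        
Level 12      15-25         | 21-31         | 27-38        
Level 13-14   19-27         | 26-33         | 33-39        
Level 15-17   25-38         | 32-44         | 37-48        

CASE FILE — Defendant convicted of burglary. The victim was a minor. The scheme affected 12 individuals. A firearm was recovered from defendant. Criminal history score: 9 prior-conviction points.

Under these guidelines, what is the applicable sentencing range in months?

Base offense level for burglary: 4.
R1 applies: 4 + 2 = 6.
R2 applies: 6 + 1 = 7.
R3 does not apply.
R4 applies (level before this adjustment is 7 ≥ 6, so +5): 7 + 5 = 12.
R6 does not apply.
Final offense level: 12.
Criminal history: 9 prior points → Category Moderate (9+).
Level 12 falls in the 12 band.
Grid: Level 12 × Category Moderate = 27-38 months.

27-38 months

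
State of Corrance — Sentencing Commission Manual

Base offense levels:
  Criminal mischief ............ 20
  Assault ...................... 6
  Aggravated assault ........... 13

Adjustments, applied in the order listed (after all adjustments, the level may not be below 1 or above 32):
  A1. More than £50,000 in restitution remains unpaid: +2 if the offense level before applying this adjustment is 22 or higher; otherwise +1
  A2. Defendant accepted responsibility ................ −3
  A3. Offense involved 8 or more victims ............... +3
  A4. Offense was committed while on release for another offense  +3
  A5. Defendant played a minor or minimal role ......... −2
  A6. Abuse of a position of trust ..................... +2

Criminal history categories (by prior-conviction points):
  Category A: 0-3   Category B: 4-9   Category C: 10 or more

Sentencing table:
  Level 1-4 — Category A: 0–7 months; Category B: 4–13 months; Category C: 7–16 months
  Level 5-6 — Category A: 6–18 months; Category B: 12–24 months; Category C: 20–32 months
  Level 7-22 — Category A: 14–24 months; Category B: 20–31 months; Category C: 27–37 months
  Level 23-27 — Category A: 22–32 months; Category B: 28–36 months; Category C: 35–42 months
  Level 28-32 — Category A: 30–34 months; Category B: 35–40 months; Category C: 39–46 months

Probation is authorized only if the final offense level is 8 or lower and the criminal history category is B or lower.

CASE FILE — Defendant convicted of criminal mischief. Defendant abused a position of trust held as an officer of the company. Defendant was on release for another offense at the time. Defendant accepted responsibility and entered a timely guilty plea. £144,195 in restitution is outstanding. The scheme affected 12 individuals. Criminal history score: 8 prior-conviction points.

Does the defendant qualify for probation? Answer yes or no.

No

Base offense level for criminal mischief: 20.
A1 applies (level before this adjustment is 20 < 22, so +1): 20 + 1 = 21.
A2 applies: 21 − 3 = 18.
A3 applies: 18 + 3 = 21.
A4 applies: 21 + 3 = 24.
A6 applies: 24 + 2 = 26.
Final offense level: 26.
Criminal history: 8 prior points → Category B (4-9).
Level 26 falls in the 23-27 band.
Grid: Level 23-27 × Category B = 28-36 months.
Probation check: level 26 > 8 and category B ≤ B → not eligible.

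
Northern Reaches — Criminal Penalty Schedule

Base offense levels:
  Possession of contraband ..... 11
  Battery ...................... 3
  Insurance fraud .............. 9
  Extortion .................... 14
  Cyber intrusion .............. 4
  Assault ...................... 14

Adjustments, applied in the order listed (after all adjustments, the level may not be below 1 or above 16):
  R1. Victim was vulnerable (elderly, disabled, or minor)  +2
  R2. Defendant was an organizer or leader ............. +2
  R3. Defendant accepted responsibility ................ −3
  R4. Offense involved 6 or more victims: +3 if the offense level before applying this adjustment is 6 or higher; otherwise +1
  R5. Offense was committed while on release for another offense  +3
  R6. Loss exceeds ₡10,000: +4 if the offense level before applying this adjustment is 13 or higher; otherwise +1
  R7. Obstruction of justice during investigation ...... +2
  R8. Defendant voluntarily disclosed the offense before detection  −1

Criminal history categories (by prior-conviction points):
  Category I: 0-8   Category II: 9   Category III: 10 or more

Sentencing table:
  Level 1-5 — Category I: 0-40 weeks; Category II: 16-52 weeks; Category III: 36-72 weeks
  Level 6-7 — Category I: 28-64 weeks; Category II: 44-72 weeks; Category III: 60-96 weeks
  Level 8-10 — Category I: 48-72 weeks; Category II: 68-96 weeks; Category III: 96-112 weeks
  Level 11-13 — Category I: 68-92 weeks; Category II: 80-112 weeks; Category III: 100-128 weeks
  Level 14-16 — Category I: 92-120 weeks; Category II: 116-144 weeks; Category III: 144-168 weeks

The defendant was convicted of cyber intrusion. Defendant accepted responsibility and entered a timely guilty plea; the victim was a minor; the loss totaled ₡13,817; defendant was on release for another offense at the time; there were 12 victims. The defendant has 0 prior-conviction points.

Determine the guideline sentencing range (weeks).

48-72 weeks

Base offense level for cyber intrusion: 4.
R1 applies: 4 + 2 = 6.
R2 does not apply.
R3 applies: 6 − 3 = 3.
R4 applies (level before this adjustment is 3 < 6, so +1): 3 + 1 = 4.
R5 applies: 4 + 3 = 7.
R6 applies (level before this adjustment is 7 < 13, so +1): 7 + 1 = 8.
R7 does not apply.
R8 does not apply.
Final offense level: 8.
Criminal history: 0 prior points → Category I (0-8).
Level 8 falls in the 8-10 band.
Grid: Level 8-10 × Category I = 48-72 weeks.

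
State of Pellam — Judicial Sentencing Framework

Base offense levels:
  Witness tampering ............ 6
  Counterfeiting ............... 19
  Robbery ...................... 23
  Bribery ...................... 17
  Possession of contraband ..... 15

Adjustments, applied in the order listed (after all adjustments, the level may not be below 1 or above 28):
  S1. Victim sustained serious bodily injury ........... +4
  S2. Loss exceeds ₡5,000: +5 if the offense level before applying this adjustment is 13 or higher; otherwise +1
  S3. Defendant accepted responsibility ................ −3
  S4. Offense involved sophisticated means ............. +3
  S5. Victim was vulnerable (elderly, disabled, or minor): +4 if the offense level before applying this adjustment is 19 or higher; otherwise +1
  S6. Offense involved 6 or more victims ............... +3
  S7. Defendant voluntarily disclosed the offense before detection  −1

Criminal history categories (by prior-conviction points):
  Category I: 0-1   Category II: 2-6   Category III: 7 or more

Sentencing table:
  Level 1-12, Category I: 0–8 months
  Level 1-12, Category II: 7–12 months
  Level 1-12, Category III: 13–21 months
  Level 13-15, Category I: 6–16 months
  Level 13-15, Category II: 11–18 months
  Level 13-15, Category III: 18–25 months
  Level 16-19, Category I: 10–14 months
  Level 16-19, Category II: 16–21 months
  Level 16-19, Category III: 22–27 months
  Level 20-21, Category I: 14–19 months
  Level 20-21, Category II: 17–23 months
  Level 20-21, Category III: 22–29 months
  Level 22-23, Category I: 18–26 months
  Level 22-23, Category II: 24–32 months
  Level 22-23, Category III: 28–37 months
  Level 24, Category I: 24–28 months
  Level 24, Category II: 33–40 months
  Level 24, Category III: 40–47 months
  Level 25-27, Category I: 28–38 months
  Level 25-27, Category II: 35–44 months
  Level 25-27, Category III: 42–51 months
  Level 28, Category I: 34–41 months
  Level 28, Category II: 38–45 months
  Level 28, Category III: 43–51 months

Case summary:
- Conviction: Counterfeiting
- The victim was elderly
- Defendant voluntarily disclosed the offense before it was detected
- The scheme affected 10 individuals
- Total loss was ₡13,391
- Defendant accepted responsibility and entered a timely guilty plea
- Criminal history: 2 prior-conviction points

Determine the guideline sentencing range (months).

35-44 months

Base offense level for counterfeiting: 19.
S2 applies (level before this adjustment is 19 ≥ 13, so +5): 19 + 5 = 24.
S3 applies: 24 − 3 = 21.
S4 does not apply.
S5 applies (level before this adjustment is 21 ≥ 19, so +4): 21 + 4 = 25.
S6 applies: 25 + 3 = 28.
S7 applies: 28 − 1 = 27.
Final offense level: 27.
Criminal history: 2 prior points → Category II (2-6).
Level 27 falls in the 25-27 band.
Grid: Level 25-27 × Category II = 35-44 months.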